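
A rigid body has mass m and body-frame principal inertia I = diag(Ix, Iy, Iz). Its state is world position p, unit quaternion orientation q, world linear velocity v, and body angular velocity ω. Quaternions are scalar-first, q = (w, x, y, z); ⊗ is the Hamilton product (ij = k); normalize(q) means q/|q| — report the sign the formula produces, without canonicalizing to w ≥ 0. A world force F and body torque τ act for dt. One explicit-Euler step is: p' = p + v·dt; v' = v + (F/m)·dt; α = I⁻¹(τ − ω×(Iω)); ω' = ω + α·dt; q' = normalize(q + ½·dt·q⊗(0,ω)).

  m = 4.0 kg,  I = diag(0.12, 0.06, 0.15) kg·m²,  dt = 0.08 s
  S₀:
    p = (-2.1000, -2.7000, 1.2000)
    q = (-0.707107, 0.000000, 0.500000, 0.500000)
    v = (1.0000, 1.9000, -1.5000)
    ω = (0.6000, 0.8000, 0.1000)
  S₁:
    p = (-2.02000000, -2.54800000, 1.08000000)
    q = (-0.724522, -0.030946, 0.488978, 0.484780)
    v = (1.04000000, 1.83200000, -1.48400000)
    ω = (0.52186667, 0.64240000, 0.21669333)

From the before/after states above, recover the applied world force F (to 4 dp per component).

F = (2.0000, -3.4000, 0.8000)

velocity change Δv = (0.04000000, -0.06800000, 0.01600000)
applied force F = (2.0000, -3.4000, 0.8000)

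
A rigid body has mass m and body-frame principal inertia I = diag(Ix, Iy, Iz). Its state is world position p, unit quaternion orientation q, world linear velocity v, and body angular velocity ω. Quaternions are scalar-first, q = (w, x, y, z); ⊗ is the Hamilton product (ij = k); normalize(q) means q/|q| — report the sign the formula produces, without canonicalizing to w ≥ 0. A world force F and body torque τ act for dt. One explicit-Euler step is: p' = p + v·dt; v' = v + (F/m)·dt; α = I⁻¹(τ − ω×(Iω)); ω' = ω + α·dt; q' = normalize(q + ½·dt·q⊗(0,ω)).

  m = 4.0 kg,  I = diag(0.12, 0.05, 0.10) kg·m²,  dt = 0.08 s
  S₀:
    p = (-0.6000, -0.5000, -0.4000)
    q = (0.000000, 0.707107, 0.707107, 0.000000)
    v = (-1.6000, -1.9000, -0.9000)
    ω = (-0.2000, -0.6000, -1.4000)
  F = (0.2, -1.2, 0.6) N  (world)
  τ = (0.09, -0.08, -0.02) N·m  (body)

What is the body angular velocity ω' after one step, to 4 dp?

ω' = (-0.1680, -0.7370, -1.4093)

α = I⁻¹(τ − ω×Iω) = (0.4000, -1.7120, -0.1160)
new body rate ω' = (-0.1680, -0.7370, -1.4093)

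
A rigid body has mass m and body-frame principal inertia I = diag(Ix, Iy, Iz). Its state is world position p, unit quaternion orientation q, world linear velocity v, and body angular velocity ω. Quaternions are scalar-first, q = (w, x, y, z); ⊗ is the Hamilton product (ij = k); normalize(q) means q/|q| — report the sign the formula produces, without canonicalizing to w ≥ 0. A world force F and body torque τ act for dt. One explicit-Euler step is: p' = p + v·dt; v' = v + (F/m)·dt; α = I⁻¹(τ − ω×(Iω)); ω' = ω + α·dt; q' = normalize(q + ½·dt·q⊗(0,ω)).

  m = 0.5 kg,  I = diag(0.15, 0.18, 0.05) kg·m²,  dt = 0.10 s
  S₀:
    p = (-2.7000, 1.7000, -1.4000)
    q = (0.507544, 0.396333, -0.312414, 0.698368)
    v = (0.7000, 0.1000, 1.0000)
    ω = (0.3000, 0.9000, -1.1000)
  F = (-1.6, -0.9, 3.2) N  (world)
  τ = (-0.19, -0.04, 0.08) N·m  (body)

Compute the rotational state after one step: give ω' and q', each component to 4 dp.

ω' = (0.0875, 0.8961, -0.9562)
q' = (0.5526, 0.3887, -0.2566, 0.6912)

α = I⁻¹(τ − ω×Iω) = (-2.1247, -0.0389, 1.4380)
new body rate ω' = (0.0875, 0.8961, -0.9562)
q⊗(0,ω) = (0.9304775, -0.1326126, 1.1022663, -0.1078745)
updated quaternion q' = (0.5526, 0.3887, -0.2566, 0.6912)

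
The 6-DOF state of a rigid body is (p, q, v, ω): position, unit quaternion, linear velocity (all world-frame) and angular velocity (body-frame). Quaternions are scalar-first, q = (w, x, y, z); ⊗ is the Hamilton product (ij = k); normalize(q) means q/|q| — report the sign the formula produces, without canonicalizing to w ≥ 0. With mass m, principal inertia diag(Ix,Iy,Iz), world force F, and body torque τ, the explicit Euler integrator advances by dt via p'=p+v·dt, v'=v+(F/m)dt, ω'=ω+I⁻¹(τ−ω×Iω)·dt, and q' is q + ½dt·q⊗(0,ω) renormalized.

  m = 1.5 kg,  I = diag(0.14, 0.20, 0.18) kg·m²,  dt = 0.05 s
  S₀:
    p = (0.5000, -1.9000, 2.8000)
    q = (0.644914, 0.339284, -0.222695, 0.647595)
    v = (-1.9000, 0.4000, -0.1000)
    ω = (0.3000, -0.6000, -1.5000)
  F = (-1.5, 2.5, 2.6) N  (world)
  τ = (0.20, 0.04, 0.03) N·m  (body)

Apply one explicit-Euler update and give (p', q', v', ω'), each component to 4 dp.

p' = (0.4050, -1.8800, 2.7950)
q' = (0.6628, 0.3619, -0.2146, 0.6195)
v' = (-1.9500, 0.4833, -0.0133)
ω' = (0.3779, -0.5945, -1.4887)

precession coupling ω×(Iω) = (-0.0180, 0.0180, -0.0108)
α = I⁻¹(τ − ω×Iω) = (1.5571, 0.1100, 0.2267)
ω' = ω + α·dt = (0.3779, -0.5945, -1.4887)
Hamilton product q⊗(0,ω) = (0.7359903, 0.9160737, 0.3162561, -1.1041329)
q' = normalize(q + ½dt·q⊗(0,ω)) = (0.6628, 0.3619, -0.2146, 0.6195)
new position p' = (0.4050, -1.8800, 2.7950)
v + (F/m)dt = (-1.9500, 0.4833, -0.0133)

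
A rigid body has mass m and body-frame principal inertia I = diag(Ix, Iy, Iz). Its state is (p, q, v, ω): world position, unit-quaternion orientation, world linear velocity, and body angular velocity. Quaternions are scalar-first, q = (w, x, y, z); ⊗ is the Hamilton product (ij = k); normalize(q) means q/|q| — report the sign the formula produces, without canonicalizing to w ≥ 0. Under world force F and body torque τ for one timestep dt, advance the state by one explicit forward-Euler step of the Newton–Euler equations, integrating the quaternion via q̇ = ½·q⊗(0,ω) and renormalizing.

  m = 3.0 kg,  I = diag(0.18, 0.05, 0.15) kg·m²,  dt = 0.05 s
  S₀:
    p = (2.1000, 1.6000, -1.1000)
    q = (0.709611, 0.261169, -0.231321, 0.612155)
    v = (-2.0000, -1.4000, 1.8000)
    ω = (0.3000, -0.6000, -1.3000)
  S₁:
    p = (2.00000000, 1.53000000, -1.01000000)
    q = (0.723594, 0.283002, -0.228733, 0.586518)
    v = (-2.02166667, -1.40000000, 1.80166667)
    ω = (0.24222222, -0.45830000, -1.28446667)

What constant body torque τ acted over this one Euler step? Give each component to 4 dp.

τ = (-0.1300, 0.1300, 0.0700)

rate change Δω = (-0.05777778, 0.14170000, 0.01553333)
ω₀×(Iω₀) = (0.0780, -0.0117, 0.0234)
τ = I·(Δω/dt) + ω₀×(Iω₀) = (-0.1300, 0.1300, 0.0700)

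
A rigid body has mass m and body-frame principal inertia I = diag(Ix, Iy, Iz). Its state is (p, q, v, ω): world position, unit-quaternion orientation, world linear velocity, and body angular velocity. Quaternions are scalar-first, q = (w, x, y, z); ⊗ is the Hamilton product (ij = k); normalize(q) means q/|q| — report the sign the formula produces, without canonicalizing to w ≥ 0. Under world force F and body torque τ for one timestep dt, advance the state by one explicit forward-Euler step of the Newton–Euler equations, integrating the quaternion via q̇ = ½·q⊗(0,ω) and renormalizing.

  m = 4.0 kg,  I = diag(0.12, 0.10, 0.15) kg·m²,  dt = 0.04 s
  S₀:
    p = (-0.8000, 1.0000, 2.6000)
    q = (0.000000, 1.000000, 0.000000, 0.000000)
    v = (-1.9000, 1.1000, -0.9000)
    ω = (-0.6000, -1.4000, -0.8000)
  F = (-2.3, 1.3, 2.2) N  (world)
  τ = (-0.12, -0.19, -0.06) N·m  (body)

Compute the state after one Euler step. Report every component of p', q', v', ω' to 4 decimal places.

p' = (-0.8760, 1.0440, 2.5640)
q' = (0.0120, 0.9994, 0.0160, -0.0280)
v' = (-1.9230, 1.1130, -0.8780)
ω' = (-0.6587, -1.4702, -0.8115)

ω×(Iω) gyroscopic = (0.0560, -0.0144, -0.0168)
angular accel α = (-1.4667, -1.7560, -0.2880)
ω + α·dt = (-0.6587, -1.4702, -0.8115)
q⊗(0,ω) = (0.6000000, 0.0000000, 0.8000000, -1.4000000)
updated quaternion q' = (0.0120, 0.9994, 0.0160, -0.0280)
p' = p + v·dt = (-0.8760, 1.0440, 2.5640)
v + (F/m)dt = (-1.9230, 1.1130, -0.8780)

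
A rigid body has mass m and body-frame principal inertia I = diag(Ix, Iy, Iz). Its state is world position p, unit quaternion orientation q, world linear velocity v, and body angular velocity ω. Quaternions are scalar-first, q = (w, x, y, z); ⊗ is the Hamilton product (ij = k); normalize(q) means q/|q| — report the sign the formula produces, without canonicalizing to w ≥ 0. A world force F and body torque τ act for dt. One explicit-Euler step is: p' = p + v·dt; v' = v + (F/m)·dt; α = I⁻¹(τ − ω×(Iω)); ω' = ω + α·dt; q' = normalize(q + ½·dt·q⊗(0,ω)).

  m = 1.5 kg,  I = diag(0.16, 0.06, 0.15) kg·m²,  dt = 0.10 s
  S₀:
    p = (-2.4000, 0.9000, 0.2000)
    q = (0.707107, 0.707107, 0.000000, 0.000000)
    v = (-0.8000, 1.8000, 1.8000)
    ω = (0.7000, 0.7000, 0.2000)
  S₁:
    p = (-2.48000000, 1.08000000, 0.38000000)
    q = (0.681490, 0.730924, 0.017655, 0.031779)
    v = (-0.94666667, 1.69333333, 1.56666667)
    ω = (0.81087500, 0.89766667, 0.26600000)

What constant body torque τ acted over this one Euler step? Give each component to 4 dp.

ω₁ − ω₀ = (0.11087500, 0.19766667, 0.06600000)
gyro term ω₀×Iω₀ = (0.0126, 0.0014, -0.0490)
applied torque τ = (0.1900, 0.1200, 0.0500)

τ = (0.1900, 0.1200, 0.0500)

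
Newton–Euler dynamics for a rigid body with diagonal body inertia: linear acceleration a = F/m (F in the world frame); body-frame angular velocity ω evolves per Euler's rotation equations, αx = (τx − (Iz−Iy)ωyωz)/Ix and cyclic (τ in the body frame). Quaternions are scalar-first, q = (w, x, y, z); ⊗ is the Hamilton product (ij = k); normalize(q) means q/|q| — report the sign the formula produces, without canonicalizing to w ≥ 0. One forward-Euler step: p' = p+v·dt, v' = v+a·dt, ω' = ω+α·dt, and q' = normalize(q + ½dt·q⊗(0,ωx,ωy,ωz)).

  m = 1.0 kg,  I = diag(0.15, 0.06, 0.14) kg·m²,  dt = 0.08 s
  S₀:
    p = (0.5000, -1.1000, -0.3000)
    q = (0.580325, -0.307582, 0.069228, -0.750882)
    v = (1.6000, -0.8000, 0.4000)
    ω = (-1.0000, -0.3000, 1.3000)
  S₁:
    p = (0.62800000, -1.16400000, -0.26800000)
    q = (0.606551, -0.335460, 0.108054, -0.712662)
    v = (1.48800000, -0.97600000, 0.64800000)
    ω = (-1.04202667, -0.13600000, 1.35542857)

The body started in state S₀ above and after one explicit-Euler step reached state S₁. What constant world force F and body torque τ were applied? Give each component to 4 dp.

rate change Δω = (-0.04202667, 0.16400000, 0.05542857)
precession coupling = (-0.0312, -0.0130, -0.0270)
applied torque τ = (-0.1100, 0.1100, 0.0700)
velocity change Δv = (-0.11200000, -0.17600000, 0.24800000)
F = m·Δv/dt = (-1.4000, -2.2000, 3.1000)

F = (-1.4000, -2.2000, 3.1000)
τ = (-0.1100, 0.1100, 0.0700)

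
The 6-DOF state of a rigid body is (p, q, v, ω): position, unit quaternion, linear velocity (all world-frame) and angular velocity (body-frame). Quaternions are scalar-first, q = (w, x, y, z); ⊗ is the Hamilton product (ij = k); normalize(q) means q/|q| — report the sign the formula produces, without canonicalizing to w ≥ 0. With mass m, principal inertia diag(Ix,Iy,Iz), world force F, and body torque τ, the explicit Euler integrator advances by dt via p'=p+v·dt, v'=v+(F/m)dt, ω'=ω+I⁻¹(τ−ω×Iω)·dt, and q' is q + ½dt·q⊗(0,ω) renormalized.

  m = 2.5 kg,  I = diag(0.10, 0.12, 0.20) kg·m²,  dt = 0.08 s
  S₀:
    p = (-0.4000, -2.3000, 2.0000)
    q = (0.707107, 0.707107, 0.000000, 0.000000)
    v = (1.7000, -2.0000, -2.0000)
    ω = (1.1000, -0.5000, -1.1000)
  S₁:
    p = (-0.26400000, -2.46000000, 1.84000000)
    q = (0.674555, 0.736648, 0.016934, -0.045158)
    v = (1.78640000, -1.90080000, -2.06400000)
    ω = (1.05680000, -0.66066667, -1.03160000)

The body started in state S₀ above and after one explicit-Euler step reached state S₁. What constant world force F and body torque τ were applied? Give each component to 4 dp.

F = (2.7000, 3.1000, -2.0000)
τ = (-0.0100, -0.1200, 0.1600)

Δv = v₁−v₀ = (0.08640000, 0.09920000, -0.06400000)
F = m·Δv/dt = (2.7000, 3.1000, -2.0000)
Δω = ω₁−ω₀ = (-0.04320000, -0.16066667, 0.06840000)
applied torque τ = (-0.0100, -0.1200, 0.1600)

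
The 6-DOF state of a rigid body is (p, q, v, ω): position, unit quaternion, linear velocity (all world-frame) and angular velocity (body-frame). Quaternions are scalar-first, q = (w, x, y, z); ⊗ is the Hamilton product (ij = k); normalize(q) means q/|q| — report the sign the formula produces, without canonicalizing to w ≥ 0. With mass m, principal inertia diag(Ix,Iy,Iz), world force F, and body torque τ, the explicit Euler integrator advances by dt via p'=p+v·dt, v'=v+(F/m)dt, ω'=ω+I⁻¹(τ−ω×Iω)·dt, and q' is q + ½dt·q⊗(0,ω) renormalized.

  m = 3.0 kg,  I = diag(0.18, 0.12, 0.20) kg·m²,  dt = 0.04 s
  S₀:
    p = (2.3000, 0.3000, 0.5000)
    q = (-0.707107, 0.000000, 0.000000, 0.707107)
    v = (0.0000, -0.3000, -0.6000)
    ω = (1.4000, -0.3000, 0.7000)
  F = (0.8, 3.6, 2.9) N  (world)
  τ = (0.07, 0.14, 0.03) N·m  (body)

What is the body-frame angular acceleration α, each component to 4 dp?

α = (0.4822, 1.3300, 0.0240)

precession coupling ω×(Iω) = (-0.0168, -0.0196, 0.0252)
α = I⁻¹(τ − ω×Iω) = (0.4822, 1.3300, 0.0240)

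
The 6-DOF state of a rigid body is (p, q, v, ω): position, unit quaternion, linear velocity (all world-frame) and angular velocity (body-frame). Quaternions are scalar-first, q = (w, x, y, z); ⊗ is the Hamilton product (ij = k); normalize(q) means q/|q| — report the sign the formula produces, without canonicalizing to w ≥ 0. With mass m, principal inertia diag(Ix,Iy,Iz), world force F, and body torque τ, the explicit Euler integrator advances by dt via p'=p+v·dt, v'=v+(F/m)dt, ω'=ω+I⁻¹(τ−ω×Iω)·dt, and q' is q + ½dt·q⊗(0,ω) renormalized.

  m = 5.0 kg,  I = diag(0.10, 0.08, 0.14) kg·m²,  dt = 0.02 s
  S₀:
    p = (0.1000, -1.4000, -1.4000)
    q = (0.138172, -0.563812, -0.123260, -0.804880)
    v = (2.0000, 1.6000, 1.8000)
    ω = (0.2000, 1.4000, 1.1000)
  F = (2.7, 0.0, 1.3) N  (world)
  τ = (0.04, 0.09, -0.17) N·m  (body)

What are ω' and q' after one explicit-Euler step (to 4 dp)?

precession coupling ω×(Iω) = (0.0924, -0.0088, -0.0056)
(τ − ω×Iω)/I = (-0.5240, 1.2350, -1.1743)
new body rate ω' = (0.1895, 1.4247, 1.0765)
Hamilton product q⊗(0,ω) = (1.1706944, 1.0188804, 0.6526580, -0.6126956)
q' = normalize(q + ½dt·q⊗(0,ω)) = (0.1499, -0.5535, -0.1167, -0.8109)

ω' = (0.1895, 1.4247, 1.0765)
q' = (0.1499, -0.5535, -0.1167, -0.8109)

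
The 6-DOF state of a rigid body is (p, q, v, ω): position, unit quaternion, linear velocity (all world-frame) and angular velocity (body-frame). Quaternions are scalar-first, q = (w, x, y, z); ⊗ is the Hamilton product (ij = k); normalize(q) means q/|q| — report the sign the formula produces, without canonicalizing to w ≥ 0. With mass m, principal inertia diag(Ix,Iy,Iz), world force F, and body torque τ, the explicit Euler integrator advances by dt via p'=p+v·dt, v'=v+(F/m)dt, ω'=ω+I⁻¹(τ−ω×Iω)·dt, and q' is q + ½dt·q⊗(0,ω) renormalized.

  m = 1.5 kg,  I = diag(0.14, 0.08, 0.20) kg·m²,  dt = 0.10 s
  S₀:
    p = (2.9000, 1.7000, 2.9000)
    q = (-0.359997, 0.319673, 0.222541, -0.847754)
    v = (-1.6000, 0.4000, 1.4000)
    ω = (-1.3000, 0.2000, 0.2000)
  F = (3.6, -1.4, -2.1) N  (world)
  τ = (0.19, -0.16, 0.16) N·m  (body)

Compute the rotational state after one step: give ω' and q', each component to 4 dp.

(τ − ω×Iω)/I = (1.3229, -2.1950, 0.7220)
ω + α·dt = (-1.1677, -0.0195, 0.2722)
q⊗(0,ω) = (0.5406175, 0.6820551, 0.9661462, 0.2812385)
q + ½dt·q⊗(0,ω), renormalized = (-0.3322, 0.3530, 0.2703, -0.8319)

ω' = (-1.1677, -0.0195, 0.2722)
q' = (-0.3322, 0.3530, 0.2703, -0.8319)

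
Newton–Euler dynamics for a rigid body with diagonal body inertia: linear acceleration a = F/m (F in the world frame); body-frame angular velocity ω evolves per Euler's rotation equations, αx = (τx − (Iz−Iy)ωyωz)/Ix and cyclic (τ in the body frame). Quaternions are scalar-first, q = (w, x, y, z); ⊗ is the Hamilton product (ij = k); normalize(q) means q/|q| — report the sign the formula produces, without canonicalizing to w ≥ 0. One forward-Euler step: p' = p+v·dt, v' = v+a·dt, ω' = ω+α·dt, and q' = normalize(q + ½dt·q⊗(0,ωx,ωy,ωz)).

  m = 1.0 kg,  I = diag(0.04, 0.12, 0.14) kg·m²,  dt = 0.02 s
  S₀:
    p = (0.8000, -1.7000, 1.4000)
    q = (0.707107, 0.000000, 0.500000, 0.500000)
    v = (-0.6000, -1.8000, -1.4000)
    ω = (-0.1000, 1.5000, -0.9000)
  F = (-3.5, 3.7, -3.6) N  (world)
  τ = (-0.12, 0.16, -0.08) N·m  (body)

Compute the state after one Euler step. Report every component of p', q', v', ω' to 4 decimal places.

p' = (0.7880, -1.7360, 1.3720)
q' = (0.7040, -0.0127, 0.5100, 0.4941)
v' = (-0.6700, -1.7260, -1.4720)
ω' = (-0.1465, 1.5282, -0.9097)

a = F/m = (-3.5000, 3.7000, -3.6000)
p' = p + v·dt = (0.7880, -1.7360, 1.3720)
v + (F/m)dt = (-0.6700, -1.7260, -1.4720)
precession coupling ω×(Iω) = (-0.0270, -0.0090, -0.0120)
α = I⁻¹(τ − ω×Iω) = (-2.3250, 1.4083, -0.4857)
new body rate ω' = (-0.1465, 1.5282, -0.9097)
2q̇ = q⊗(0,ω) = (-0.3000000, -1.2707107, 1.0106605, -0.5863963)
q + ½dt·q⊗(0,ω), renormalized = (0.7040, -0.0127, 0.5100, 0.4941)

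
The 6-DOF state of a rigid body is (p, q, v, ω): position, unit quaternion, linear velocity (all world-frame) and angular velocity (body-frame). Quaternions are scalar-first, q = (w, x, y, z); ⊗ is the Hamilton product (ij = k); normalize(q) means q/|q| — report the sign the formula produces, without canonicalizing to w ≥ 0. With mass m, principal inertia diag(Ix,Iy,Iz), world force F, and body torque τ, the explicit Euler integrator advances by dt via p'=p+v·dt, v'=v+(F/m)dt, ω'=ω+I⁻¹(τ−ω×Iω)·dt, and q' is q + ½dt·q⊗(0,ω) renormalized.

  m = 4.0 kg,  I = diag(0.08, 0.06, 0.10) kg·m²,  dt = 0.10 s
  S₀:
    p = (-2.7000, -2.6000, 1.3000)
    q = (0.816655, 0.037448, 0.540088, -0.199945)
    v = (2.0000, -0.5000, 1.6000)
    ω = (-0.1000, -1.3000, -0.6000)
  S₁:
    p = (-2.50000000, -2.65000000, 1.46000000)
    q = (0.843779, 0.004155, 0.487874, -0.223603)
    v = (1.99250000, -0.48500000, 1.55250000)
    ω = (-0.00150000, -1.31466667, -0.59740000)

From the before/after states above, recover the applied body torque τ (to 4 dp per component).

ω₁ − ω₀ = (0.09850000, -0.01466667, 0.00260000)
ω₀×(Iω₀) = (0.0312, -0.0012, -0.0026)
I·α + gyro = (0.1100, -0.0100, 0.0000)

τ = (0.1100, -0.0100, 0.0000)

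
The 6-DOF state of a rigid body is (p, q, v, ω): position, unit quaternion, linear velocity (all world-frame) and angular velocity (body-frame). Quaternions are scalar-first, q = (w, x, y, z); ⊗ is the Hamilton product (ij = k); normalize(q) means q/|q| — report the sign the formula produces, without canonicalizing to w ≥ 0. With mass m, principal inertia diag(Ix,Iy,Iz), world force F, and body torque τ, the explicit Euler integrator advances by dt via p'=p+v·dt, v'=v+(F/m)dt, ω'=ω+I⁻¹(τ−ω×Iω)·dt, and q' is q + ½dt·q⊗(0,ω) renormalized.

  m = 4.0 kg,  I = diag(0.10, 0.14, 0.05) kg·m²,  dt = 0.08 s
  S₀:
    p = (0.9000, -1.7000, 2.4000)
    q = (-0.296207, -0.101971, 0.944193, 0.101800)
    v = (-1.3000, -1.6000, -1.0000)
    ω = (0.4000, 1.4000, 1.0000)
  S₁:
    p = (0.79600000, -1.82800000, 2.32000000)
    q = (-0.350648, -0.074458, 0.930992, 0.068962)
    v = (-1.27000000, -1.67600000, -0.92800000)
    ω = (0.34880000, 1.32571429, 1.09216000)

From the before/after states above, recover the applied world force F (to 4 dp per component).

F = (1.5000, -3.8000, 3.6000)

v₁ − v₀ = (0.03000000, -0.07600000, 0.07200000)
m·(v₁−v₀)/dt = (1.5000, -3.8000, 3.6000)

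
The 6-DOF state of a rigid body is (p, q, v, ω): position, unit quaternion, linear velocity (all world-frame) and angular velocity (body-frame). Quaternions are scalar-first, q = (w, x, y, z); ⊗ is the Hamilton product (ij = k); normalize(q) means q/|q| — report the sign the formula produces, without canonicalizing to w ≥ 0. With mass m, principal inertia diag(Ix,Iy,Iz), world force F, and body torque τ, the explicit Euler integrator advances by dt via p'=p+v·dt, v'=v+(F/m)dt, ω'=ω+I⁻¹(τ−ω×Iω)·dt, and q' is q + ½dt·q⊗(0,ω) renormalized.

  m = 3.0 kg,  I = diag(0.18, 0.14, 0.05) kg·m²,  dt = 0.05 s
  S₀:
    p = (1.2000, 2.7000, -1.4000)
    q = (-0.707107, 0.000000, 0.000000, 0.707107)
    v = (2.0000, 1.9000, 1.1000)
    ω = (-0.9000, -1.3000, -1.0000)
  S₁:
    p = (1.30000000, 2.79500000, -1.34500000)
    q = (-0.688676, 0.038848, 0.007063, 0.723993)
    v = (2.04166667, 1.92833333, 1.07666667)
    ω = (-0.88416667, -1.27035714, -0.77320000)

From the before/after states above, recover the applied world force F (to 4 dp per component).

F = (2.5000, 1.7000, -1.4000)

Δv = v₁−v₀ = (0.04166667, 0.02833333, -0.02333333)
F = m·Δv/dt = (2.5000, 1.7000, -1.4000)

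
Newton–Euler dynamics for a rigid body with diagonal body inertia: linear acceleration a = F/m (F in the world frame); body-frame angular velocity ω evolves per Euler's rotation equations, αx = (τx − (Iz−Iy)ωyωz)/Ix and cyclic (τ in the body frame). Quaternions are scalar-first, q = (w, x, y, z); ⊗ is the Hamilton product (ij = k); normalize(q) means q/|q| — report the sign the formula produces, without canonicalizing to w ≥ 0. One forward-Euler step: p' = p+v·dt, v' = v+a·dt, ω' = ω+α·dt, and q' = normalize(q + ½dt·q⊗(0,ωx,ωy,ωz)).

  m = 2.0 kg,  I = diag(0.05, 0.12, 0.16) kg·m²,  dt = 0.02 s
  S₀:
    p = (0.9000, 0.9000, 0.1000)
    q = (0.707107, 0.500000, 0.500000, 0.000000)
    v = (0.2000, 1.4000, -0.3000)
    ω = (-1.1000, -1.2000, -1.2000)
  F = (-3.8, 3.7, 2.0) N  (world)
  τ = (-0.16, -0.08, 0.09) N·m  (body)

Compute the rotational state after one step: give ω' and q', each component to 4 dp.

precession coupling ω×(Iω) = (0.0576, -0.1452, 0.0924)
α = I⁻¹(τ − ω×Iω) = (-4.3520, 0.5433, -0.0150)
new body rate ω' = (-1.1870, -1.1891, -1.2003)
q⊗(0,ω) = (1.1500000, -1.3778177, -0.2485284, -0.8985284)
q + ½dt·q⊗(0,ω), renormalized = (0.7185, 0.4861, 0.4974, -0.0090)

ω' = (-1.1870, -1.1891, -1.2003)
q' = (0.7185, 0.4861, 0.4974, -0.0090)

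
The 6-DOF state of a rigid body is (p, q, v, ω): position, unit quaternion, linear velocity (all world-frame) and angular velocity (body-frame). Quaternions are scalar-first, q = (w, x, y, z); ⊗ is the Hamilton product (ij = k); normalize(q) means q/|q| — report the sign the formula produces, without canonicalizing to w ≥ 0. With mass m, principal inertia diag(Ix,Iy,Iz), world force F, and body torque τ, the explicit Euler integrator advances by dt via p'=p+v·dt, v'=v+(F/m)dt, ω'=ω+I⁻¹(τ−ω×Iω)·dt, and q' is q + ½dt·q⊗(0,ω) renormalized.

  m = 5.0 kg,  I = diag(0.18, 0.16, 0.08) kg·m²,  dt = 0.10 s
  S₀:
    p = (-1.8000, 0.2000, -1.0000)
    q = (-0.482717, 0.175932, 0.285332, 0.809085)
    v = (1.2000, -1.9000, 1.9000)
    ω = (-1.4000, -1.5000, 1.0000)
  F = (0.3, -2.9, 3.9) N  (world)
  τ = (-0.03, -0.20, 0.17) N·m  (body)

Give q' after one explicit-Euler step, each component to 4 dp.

q⊗(0,ω) = (-0.1347822, 2.1747633, -0.5845755, -0.3471502)
q + ½dt·q⊗(0,ω), renormalized = (-0.4863, 0.2828, 0.2545, 0.7866)

q' = (-0.4863, 0.2828, 0.2545, 0.7866)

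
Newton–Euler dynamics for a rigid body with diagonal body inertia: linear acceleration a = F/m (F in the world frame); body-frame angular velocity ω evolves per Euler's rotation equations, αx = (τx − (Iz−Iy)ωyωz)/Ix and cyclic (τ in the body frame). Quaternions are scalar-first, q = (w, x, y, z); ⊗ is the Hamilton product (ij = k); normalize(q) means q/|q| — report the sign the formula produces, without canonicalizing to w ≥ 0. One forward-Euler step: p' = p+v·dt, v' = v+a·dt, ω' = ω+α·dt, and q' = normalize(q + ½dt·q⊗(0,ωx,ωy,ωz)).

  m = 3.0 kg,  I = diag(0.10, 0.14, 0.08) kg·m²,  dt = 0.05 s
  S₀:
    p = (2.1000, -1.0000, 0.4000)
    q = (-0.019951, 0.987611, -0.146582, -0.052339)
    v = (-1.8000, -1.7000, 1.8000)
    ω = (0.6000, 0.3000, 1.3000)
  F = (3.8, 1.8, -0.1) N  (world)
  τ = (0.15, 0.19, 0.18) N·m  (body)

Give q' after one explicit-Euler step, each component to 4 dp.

2q̇ = q⊗(0,ω) = (-0.4805513, -0.1868255, -1.3212830, 0.3582962)
q + ½dt·q⊗(0,ω), renormalized = (-0.0319, 0.9823, -0.1795, -0.0434)

q' = (-0.0319, 0.9823, -0.1795, -0.0434)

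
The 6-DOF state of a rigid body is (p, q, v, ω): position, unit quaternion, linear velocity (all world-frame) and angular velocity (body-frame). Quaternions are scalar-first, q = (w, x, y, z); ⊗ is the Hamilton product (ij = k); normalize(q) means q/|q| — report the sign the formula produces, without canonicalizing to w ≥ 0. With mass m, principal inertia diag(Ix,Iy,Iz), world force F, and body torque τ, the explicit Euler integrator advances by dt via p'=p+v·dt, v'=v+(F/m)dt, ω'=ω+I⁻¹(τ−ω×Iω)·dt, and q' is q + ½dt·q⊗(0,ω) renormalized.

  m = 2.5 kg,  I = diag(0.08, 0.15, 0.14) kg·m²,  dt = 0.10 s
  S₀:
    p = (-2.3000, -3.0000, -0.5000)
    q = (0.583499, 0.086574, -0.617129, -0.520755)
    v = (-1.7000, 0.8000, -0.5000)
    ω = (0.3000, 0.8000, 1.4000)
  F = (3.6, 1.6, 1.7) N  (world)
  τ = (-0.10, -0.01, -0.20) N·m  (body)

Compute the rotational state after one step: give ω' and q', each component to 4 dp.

ω' = (0.1890, 0.8101, 1.2451)
q' = (0.6412, 0.0727, -0.6056, -0.4656)

ω×(Iω) gyroscopic = (-0.0112, -0.0252, 0.0168)
α = I⁻¹(τ − ω×Iω) = (-1.1100, 0.1013, -1.5486)
ω + α·dt = (0.1890, 0.8101, 1.2451)
q⊗(0,ω) = (1.1967880, -0.2723269, 0.1893691, 1.0712965)
updated quaternion q' = (0.6412, 0.0727, -0.6056, -0.4656)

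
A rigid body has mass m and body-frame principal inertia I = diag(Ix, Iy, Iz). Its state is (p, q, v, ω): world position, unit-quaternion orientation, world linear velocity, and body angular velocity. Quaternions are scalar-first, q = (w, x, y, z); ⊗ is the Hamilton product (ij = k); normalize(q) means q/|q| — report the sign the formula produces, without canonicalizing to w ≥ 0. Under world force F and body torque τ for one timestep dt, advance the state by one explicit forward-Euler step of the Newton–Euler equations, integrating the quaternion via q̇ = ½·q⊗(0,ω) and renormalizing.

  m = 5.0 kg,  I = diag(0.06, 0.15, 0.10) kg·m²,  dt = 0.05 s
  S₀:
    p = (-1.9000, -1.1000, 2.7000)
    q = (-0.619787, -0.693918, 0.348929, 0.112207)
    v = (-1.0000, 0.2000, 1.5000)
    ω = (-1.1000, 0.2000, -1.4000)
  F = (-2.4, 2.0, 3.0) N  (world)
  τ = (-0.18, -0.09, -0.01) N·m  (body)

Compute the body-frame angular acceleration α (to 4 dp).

α = (-3.2333, -0.1893, 0.0980)

precession coupling ω×(Iω) = (0.0140, -0.0616, -0.0198)
α = I⁻¹(τ − ω×Iω) = (-3.2333, -0.1893, 0.0980)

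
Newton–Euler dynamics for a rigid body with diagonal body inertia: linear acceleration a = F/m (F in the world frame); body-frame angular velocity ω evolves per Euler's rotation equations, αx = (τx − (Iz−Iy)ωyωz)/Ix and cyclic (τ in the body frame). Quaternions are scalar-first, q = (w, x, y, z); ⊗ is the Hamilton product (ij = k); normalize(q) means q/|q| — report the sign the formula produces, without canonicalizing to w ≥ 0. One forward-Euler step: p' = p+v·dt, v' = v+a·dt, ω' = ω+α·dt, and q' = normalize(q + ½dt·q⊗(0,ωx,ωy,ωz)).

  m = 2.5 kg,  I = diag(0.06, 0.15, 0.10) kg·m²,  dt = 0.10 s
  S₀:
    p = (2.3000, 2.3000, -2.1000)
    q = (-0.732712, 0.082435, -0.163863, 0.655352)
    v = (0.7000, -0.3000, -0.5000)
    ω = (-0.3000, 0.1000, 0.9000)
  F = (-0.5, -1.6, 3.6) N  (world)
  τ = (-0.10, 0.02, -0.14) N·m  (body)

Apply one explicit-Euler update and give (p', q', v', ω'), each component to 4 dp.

p' = (2.3700, 2.2700, -2.1500)
q' = (-0.7593, 0.0827, -0.1809, 0.6196)
v' = (0.6800, -0.3640, -0.3560)
ω' = (-0.4592, 0.1061, 0.7627)

a = F/m = (-0.2000, -0.6400, 1.4400)
p' = p + v·dt = (2.3700, 2.2700, -2.1500)
v' = v + a·dt = (0.6800, -0.3640, -0.3560)
angular accel α = (-1.5917, 0.0613, -1.3730)
ω + α·dt = (-0.4592, 0.1061, 0.7627)
Hamilton product q⊗(0,ω) = (-0.5487000, 0.0068017, -0.3440683, -0.7003562)
q + ½dt·q⊗(0,ω), renormalized = (-0.7593, 0.0827, -0.1809, 0.6196)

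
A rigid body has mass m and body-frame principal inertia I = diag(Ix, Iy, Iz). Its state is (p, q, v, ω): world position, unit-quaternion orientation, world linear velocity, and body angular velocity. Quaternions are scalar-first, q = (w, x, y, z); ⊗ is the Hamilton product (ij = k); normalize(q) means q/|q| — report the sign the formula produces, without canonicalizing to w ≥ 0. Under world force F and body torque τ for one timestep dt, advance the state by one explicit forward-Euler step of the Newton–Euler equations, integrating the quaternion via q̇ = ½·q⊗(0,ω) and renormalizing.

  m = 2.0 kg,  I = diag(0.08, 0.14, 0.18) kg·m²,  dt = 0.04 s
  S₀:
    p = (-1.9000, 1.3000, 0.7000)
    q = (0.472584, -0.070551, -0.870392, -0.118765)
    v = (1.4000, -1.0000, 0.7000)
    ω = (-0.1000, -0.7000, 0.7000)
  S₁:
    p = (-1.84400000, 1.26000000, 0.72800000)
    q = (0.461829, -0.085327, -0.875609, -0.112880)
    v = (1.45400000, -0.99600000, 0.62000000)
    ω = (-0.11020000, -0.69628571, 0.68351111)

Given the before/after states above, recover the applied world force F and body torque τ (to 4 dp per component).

F = (2.7000, 0.2000, -4.0000)
τ = (-0.0400, 0.0200, -0.0700)

ω₁ − ω₀ = (-0.01020000, 0.00371429, -0.01648889)
ω₀×(Iω₀) = (-0.0196, 0.0070, 0.0042)
applied torque τ = (-0.0400, 0.0200, -0.0700)
Δv = v₁−v₀ = (0.05400000, 0.00400000, -0.08000000)
F = m·Δv/dt = (2.7000, 0.2000, -4.0000)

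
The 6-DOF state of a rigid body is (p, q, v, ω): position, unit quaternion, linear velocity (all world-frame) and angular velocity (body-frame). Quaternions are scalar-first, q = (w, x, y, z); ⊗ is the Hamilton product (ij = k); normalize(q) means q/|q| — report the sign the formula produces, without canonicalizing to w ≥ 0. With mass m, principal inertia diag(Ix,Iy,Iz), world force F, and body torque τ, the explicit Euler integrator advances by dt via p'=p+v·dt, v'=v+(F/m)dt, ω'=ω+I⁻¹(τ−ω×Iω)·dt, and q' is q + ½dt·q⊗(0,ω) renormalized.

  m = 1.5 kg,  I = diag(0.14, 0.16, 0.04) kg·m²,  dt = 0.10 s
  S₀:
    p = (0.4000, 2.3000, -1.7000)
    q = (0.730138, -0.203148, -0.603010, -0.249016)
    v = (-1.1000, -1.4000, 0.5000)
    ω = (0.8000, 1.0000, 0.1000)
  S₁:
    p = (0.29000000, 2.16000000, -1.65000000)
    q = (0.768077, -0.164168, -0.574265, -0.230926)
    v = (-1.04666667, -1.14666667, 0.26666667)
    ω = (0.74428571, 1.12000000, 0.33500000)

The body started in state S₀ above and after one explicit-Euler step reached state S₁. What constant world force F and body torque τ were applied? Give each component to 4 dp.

rate change Δω = (-0.05571429, 0.12000000, 0.23500000)
ω₀×(Iω₀) = (-0.0120, 0.0080, 0.0160)
applied torque τ = (-0.0900, 0.2000, 0.1100)
v₁ − v₀ = (0.05333333, 0.25333333, -0.23333333)
applied force F = (0.8000, 3.8000, -3.5000)

F = (0.8000, 3.8000, -3.5000)
τ = (-0.0900, 0.2000, 0.1100)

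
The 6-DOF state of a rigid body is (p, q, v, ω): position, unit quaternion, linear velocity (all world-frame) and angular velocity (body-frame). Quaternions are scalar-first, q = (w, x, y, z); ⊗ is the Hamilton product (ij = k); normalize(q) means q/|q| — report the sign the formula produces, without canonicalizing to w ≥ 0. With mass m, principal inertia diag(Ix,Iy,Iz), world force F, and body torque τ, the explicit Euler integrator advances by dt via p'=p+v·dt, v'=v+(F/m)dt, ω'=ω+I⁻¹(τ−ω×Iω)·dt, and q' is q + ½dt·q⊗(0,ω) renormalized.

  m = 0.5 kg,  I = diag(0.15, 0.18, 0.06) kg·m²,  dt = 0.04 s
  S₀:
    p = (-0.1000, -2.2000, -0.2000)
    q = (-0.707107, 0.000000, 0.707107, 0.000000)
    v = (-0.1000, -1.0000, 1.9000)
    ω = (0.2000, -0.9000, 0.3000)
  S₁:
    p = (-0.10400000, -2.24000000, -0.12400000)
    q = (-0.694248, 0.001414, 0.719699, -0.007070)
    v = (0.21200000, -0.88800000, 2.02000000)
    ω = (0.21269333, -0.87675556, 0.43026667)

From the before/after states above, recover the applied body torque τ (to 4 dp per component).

τ = (0.0800, 0.1100, 0.1900)

ω₁ − ω₀ = (0.01269333, 0.02324444, 0.13026667)
gyro term ω₀×Iω₀ = (0.0324, 0.0054, -0.0054)
applied torque τ = (0.0800, 0.1100, 0.1900)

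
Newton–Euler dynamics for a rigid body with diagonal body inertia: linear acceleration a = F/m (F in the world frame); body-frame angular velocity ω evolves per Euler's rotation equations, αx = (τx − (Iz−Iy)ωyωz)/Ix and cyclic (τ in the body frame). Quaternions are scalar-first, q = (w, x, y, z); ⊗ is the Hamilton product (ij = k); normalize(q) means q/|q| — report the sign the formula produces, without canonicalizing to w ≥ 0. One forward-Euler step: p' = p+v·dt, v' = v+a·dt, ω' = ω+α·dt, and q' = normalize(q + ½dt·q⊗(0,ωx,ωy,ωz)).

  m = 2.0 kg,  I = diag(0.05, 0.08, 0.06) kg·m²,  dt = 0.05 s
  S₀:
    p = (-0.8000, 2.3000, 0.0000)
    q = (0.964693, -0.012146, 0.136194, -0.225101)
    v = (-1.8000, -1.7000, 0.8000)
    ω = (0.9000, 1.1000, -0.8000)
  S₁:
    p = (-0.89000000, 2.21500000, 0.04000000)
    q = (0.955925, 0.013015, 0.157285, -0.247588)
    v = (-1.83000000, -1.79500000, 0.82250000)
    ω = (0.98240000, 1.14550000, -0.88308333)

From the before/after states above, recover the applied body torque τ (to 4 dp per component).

Δω = ω₁−ω₀ = (0.08240000, 0.04550000, -0.08308333)
gyro term ω₀×Iω₀ = (0.0176, 0.0072, 0.0297)
τ = I·(Δω/dt) + ω₀×(Iω₀) = (0.1000, 0.0800, -0.0700)

τ = (0.1000, 0.0800, -0.0700)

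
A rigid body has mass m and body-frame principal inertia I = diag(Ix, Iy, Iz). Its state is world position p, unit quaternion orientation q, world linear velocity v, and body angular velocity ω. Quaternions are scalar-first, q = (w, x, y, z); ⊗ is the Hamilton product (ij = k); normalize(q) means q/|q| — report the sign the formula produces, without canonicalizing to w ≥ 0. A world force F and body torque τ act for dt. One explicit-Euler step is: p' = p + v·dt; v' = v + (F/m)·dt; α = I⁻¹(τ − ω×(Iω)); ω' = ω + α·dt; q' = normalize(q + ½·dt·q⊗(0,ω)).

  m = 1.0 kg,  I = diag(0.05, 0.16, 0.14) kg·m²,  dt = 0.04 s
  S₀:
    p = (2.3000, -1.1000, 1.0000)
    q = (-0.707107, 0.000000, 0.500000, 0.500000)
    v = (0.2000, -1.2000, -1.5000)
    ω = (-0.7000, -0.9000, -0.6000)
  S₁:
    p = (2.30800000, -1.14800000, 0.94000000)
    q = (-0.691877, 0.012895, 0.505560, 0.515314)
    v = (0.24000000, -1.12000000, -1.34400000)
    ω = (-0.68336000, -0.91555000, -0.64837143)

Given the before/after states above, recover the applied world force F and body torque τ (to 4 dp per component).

ω₁ − ω₀ = (0.01664000, -0.01555000, -0.04837143)
ω₀×(Iω₀) = (-0.0108, -0.0378, 0.0693)
I·α + gyro = (0.0100, -0.1000, -0.1000)
v₁ − v₀ = (0.04000000, 0.08000000, 0.15600000)
F = m·Δv/dt = (1.0000, 2.0000, 3.9000)

F = (1.0000, 2.0000, 3.9000)
τ = (0.0100, -0.1000, -0.1000)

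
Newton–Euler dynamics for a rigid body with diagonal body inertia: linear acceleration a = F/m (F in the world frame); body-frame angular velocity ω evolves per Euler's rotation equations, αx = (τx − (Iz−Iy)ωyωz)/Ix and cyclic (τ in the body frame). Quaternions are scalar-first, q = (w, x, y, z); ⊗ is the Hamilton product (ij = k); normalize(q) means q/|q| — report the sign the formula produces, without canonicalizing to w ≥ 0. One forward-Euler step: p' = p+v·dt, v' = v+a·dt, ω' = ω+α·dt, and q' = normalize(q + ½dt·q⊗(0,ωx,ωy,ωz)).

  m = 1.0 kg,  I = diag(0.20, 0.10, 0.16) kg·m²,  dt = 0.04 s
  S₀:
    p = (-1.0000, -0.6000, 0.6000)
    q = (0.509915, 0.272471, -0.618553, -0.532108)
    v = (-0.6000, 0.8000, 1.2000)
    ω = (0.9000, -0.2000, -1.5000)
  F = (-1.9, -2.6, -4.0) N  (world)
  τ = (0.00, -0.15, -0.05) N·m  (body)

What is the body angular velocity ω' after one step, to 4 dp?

precession coupling ω×(Iω) = (0.0180, -0.0540, 0.0180)
angular accel α = (-0.0900, -0.9600, -0.4250)
new body rate ω' = (0.8964, -0.2384, -1.5170)

ω' = (0.8964, -0.2384, -1.5170)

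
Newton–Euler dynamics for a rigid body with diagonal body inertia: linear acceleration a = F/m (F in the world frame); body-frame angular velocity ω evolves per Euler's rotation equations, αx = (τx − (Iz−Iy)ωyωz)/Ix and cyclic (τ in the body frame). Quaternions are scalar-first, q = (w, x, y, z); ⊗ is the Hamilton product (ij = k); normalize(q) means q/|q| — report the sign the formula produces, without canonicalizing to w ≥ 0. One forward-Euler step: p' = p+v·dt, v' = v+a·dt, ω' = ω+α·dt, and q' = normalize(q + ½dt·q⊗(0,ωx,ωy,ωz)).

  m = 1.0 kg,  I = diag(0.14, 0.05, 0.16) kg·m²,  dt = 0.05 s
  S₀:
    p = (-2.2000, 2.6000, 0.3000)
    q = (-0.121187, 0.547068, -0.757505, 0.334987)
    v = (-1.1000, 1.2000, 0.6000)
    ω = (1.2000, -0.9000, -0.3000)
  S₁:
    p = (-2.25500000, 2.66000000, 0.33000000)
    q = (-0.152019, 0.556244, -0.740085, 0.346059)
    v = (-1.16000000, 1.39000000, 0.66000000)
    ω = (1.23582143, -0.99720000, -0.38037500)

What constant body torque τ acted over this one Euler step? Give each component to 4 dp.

ω₁ − ω₀ = (0.03582143, -0.09720000, -0.08037500)
I·α + gyro = (0.1300, -0.0900, -0.1600)

τ = (0.1300, -0.0900, -0.1600)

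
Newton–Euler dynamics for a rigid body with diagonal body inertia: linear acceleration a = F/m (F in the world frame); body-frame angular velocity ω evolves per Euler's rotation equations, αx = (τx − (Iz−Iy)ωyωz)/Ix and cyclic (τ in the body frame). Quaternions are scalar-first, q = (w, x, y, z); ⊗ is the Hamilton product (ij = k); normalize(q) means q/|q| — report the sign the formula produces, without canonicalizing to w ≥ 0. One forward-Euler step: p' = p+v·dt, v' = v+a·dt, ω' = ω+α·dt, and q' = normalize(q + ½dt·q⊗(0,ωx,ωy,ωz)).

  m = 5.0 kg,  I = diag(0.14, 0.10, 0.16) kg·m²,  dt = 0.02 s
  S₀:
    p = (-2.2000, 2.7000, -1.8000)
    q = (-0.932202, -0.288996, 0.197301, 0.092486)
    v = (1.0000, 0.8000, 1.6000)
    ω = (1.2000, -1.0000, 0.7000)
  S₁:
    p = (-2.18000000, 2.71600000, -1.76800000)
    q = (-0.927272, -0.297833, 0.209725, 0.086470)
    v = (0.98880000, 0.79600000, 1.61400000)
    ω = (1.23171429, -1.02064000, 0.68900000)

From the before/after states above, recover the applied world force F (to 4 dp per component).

velocity change Δv = (-0.01120000, -0.00400000, 0.01400000)
m·(v₁−v₀)/dt = (-2.8000, -1.0000, 3.5000)

F = (-2.8000, -1.0000, 3.5000)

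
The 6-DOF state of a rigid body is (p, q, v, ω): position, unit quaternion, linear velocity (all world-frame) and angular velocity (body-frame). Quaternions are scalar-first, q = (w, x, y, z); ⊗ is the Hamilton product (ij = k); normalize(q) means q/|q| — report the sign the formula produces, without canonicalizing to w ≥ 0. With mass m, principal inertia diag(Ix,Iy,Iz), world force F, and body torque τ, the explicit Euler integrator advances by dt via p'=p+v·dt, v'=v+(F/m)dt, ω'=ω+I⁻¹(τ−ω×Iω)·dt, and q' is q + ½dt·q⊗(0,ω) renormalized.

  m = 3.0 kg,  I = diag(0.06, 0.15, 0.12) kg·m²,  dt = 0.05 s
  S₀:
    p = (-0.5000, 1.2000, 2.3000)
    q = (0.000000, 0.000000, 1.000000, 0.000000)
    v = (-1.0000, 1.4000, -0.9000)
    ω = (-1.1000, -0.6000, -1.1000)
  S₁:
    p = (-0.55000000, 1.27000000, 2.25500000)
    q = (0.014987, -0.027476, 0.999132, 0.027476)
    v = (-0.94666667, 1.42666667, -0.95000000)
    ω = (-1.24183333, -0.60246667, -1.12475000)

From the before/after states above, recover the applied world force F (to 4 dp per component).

v₁ − v₀ = (0.05333333, 0.02666667, -0.05000000)
applied force F = (3.2000, 1.6000, -3.0000)

F = (3.2000, 1.6000, -3.0000)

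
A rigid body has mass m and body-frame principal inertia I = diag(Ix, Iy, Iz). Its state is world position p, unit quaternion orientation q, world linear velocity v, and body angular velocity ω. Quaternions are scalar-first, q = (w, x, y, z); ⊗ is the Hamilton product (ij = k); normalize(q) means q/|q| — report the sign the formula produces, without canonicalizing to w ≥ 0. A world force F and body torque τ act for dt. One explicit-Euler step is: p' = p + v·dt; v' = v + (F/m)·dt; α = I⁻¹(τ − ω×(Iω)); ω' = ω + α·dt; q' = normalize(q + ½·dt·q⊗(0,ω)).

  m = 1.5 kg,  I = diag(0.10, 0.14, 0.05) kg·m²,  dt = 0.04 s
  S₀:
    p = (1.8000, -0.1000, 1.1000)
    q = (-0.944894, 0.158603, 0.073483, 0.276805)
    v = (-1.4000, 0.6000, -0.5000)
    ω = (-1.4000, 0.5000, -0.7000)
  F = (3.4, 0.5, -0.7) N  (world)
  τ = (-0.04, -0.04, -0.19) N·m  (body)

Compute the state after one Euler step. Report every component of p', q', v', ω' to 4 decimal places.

p' = (1.7440, -0.0760, 1.0800)
q' = (-0.9368, 0.1812, 0.0585, 0.2935)
v' = (-1.3093, 0.6133, -0.5187)
ω' = (-1.4286, 0.4746, -0.8296)

α = I⁻¹(τ − ω×Iω) = (-0.7150, -0.6357, -3.2400)
ω + α·dt = (-1.4286, 0.4746, -0.8296)
Hamilton product q⊗(0,ω) = (0.3790662, 1.1330110, -0.7489519, 0.8436035)
q + ½dt·q⊗(0,ω), renormalized = (-0.9368, 0.1812, 0.0585, 0.2935)
a = F/m = (2.2667, 0.3333, -0.4667)
p' = p + v·dt = (1.7440, -0.0760, 1.0800)
v + (F/m)dt = (-1.3093, 0.6133, -0.5187)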